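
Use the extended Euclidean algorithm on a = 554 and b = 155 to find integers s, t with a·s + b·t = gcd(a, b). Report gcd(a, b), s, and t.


Euclidean algorithm on (554, 155) — divide until remainder is 0:
  554 = 3 · 155 + 89
  155 = 1 · 89 + 66
  89 = 1 · 66 + 23
  66 = 2 · 23 + 20
  23 = 1 · 20 + 3
  20 = 6 · 3 + 2
  3 = 1 · 2 + 1
  2 = 2 · 1 + 0
gcd(554, 155) = 1.
Track Bezout coefficients alongside the remainders: start with r₀ = 554 = a·1 + b·0 (s = 1, t = 0) and r₁ = 155 = a·0 + b·1 (s = 0, t = 1); each new remainder r_{k+1} = r_{k-1} − q_k·r_k inherits s_{k+1} = s_{k-1} − q_k·s_k, t_{k+1} = t_{k-1} − q_k·t_k, so r_k = a·s_k + b·t_k at every step:
  q = 3: r = 89, s = 1 − 3·0 = 1, t = 0 − 3·1 = -3  (check: 554·1 + 155·(-3) = 89)
  q = 1: r = 66, s = 0 − 1·1 = -1, t = 1 − 1·(-3) = 4  (check: 554·(-1) + 155·4 = 66)
  q = 1: r = 23, s = 1 − 1·(-1) = 2, t = -3 − 1·4 = -7  (check: 554·2 + 155·(-7) = 23)
  q = 2: r = 20, s = -1 − 2·2 = -5, t = 4 − 2·(-7) = 18  (check: 554·(-5) + 155·18 = 20)
  q = 1: r = 3, s = 2 − 1·(-5) = 7, t = -7 − 1·18 = -25  (check: 554·7 + 155·(-25) = 3)
  q = 6: r = 2, s = -5 − 6·7 = -47, t = 18 − 6·(-25) = 168  (check: 554·(-47) + 155·168 = 2)
  q = 1: r = 1, s = 7 − 1·(-47) = 54, t = -25 − 1·168 = -193  (check: 554·54 + 155·(-193) = 1)
The row with r = 1 (the gcd) gives the Bezout coefficients s = 54, t = -193.
Result: 554 · (54) + 155 · (-193) = 1.

gcd(554, 155) = 1; s = 54, t = -193 (check: 554·54 + 155·(-193) = 1).


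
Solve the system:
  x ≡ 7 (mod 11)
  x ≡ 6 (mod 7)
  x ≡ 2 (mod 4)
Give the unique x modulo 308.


Moduli 11, 7, 4 are pairwise coprime; by CRT there is a unique solution modulo M = 11 · 7 · 4 = 308.
Solve pairwise, accumulating the modulus:
  Start with x ≡ 7 (mod 11).
  Combine with x ≡ 6 (mod 7): since gcd(11, 7) = 1, we get a unique residue mod 77.
    Write x = 7 + 11·t and substitute into x ≡ 6 (mod 7): 11·t ≡ 6 − 7 = -1 (mod 7).
    Reduce coefficients mod 7: 4·t ≡ 6 (mod 7).
    The inverse of 4 mod 7 is 2 (since 4·2 = 8 = 1·7 + 1), so t ≡ 2·6 = 12 ≡ 5 (mod 7).
    Then x = 7 + 11·5 = 62, valid modulo lcm(11, 7) = 77: x ≡ 62 (mod 77).
  Combine with x ≡ 2 (mod 4): since gcd(77, 4) = 1, we get a unique residue mod 308.
    Write x = 62 + 77·t and substitute into x ≡ 2 (mod 4): 77·t ≡ 2 − 62 = -60 (mod 4).
    Reduce coefficients mod 4: 1·t ≡ 0 (mod 4).
    So t ≡ 0 (mod 4).
    Then x = 62 + 77·0 = 62, valid modulo lcm(77, 4) = 308: x ≡ 62 (mod 308).
Verify: 62 mod 11 = 7 ✓, 62 mod 7 = 6 ✓, 62 mod 4 = 2 ✓.

x ≡ 62 (mod 308).


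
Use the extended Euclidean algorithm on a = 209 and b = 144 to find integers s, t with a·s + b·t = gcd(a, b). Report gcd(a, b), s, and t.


Euclidean algorithm on (209, 144) — divide until remainder is 0:
  209 = 1 · 144 + 65
  144 = 2 · 65 + 14
  65 = 4 · 14 + 9
  14 = 1 · 9 + 5
  9 = 1 · 5 + 4
  5 = 1 · 4 + 1
  4 = 4 · 1 + 0
gcd(209, 144) = 1.
Track Bezout coefficients alongside the remainders: start with r₀ = 209 = a·1 + b·0 (s = 1, t = 0) and r₁ = 144 = a·0 + b·1 (s = 0, t = 1); each new remainder r_{k+1} = r_{k-1} − q_k·r_k inherits s_{k+1} = s_{k-1} − q_k·s_k, t_{k+1} = t_{k-1} − q_k·t_k, so r_k = a·s_k + b·t_k at every step:
  q = 1: r = 65, s = 1 − 1·0 = 1, t = 0 − 1·1 = -1  (check: 209·1 + 144·(-1) = 65)
  q = 2: r = 14, s = 0 − 2·1 = -2, t = 1 − 2·(-1) = 3  (check: 209·(-2) + 144·3 = 14)
  q = 4: r = 9, s = 1 − 4·(-2) = 9, t = -1 − 4·3 = -13  (check: 209·9 + 144·(-13) = 9)
  q = 1: r = 5, s = -2 − 1·9 = -11, t = 3 − 1·(-13) = 16  (check: 209·(-11) + 144·16 = 5)
  q = 1: r = 4, s = 9 − 1·(-11) = 20, t = -13 − 1·16 = -29  (check: 209·20 + 144·(-29) = 4)
  q = 1: r = 1, s = -11 − 1·20 = -31, t = 16 − 1·(-29) = 45  (check: 209·(-31) + 144·45 = 1)
The row with r = 1 (the gcd) gives the Bezout coefficients s = -31, t = 45.
Result: 209 · (-31) + 144 · (45) = 1.

gcd(209, 144) = 1; s = -31, t = 45 (check: 209·(-31) + 144·45 = 1).


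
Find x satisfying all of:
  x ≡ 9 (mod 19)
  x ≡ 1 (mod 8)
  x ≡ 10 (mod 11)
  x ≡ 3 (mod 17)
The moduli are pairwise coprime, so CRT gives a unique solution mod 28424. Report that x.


Product of moduli M = 19 · 8 · 11 · 17 = 28424.
Merge one congruence at a time:
  Start: x ≡ 9 (mod 19).
  Combine with x ≡ 1 (mod 8); new modulus lcm = 152.
    Write x = 9 + 19·t and substitute into x ≡ 1 (mod 8): 19·t ≡ 1 − 9 = -8 (mod 8).
    Reduce coefficients mod 8: 3·t ≡ 0 (mod 8).
    The inverse of 3 mod 8 is 3 (since 3·3 = 9 = 1·8 + 1), so t ≡ 3·0 = 0 ≡ 0 (mod 8).
    Then x = 9 + 19·0 = 9, valid modulo lcm(19, 8) = 152: x ≡ 9 (mod 152).
  Combine with x ≡ 10 (mod 11); new modulus lcm = 1672.
    Write x = 9 + 152·t and substitute into x ≡ 10 (mod 11): 152·t ≡ 10 − 9 = 1 (mod 11).
    Reduce coefficients mod 11: 9·t ≡ 1 (mod 11).
    The inverse of 9 mod 11 is 5 (since 9·5 = 45 = 4·11 + 1), so t ≡ 5·1 = 5 ≡ 5 (mod 11).
    Then x = 9 + 152·5 = 769, valid modulo lcm(152, 11) = 1672: x ≡ 769 (mod 1672).
  Combine with x ≡ 3 (mod 17); new modulus lcm = 28424.
    Write x = 769 + 1672·t and substitute into x ≡ 3 (mod 17): 1672·t ≡ 3 − 769 = -766 (mod 17).
    Reduce coefficients mod 17: 6·t ≡ 16 (mod 17).
    The inverse of 6 mod 17 is 3 (since 6·3 = 18 = 1·17 + 1), so t ≡ 3·16 = 48 ≡ 14 (mod 17).
    Then x = 769 + 1672·14 = 24177, valid modulo lcm(1672, 17) = 28424: x ≡ 24177 (mod 28424).
Verify against each original: 24177 mod 19 = 9, 24177 mod 8 = 1, 24177 mod 11 = 10, 24177 mod 17 = 3.

x ≡ 24177 (mod 28424).


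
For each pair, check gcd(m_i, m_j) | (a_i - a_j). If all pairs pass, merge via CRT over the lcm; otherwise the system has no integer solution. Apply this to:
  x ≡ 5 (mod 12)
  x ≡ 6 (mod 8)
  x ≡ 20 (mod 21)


Moduli 12, 8, 21 are not pairwise coprime, so CRT works modulo lcm(m_i) when all pairwise compatibility conditions hold.
Pairwise compatibility: gcd(m_i, m_j) must divide a_i - a_j for every pair.
Merge one congruence at a time:
  Start: x ≡ 5 (mod 12).
  Combine with x ≡ 6 (mod 8): gcd(12, 8) = 4, and 6 - 5 = 1 is NOT divisible by 4.
    ⇒ system is inconsistent (no integer solution).

No solution (the system is inconsistent).


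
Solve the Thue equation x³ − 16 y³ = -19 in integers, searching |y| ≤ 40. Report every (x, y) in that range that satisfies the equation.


The equation is x³ - 16y³ = -19. For fixed y, x³ = 16·y³ − 19, so a solution requires the RHS to be a perfect cube.
Strategy: iterate y from -40 to 40, compute RHS = 16·y³ − 19, and check whether it is a (positive or negative) perfect cube.
Check small values of y:
  y = 0: RHS = -19 is not a perfect cube.
  y = 1: RHS = -3 is not a perfect cube.
  y = -1: RHS = -35 is not a perfect cube.
  y = 2: RHS = 109 is not a perfect cube.
  y = -2: RHS = -147 is not a perfect cube.
  y = 3: RHS = 413 is not a perfect cube.
  y = -3: RHS = -451 is not a perfect cube.
Continuing the search up to |y| = 40 finds no solutions either.
No (x, y) in the scanned range satisfies the equation.

No integer solutions with |y| ≤ 40.


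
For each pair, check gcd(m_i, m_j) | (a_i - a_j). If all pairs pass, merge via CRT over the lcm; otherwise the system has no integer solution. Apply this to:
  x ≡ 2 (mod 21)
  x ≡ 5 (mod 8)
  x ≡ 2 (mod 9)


Moduli 21, 8, 9 are not pairwise coprime, so CRT works modulo lcm(m_i) when all pairwise compatibility conditions hold.
Pairwise compatibility: gcd(m_i, m_j) must divide a_i - a_j for every pair.
Merge one congruence at a time:
  Start: x ≡ 2 (mod 21).
  Combine with x ≡ 5 (mod 8): gcd(21, 8) = 1; 5 - 2 = 3, which IS divisible by 1, so compatible.
    Write x = 2 + 21·t and substitute into x ≡ 5 (mod 8): 21·t ≡ 5 − 2 = 3 (mod 8).
    Reduce coefficients mod 8: 5·t ≡ 3 (mod 8).
    The inverse of 5 mod 8 is 5 (since 5·5 = 25 = 3·8 + 1), so t ≡ 5·3 = 15 ≡ 7 (mod 8).
    Then x = 2 + 21·7 = 149, valid modulo lcm(21, 8) = 168: x ≡ 149 (mod 168).
  Combine with x ≡ 2 (mod 9): gcd(168, 9) = 3; 2 - 149 = -147, which IS divisible by 3, so compatible.
    Write x = 149 + 168·t and substitute into x ≡ 2 (mod 9): 168·t ≡ 2 − 149 = -147 (mod 9).
    Divide the congruence (and modulus) by g = 3: 56·t ≡ -49 (mod 3).
    Reduce coefficients mod 3: 2·t ≡ 2 (mod 3).
    The inverse of 2 mod 3 is 2 (since 2·2 = 4 = 1·3 + 1), so t ≡ 2·2 = 4 ≡ 1 (mod 3).
    Then x = 149 + 168·1 = 317, valid modulo lcm(168, 9) = 504: x ≡ 317 (mod 504).
Verify: 317 mod 21 = 2, 317 mod 8 = 5, 317 mod 9 = 2.

x ≡ 317 (mod 504).


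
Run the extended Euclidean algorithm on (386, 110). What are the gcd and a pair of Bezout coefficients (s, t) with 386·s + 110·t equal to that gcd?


Euclidean algorithm on (386, 110) — divide until remainder is 0:
  386 = 3 · 110 + 56
  110 = 1 · 56 + 54
  56 = 1 · 54 + 2
  54 = 27 · 2 + 0
gcd(386, 110) = 2.
Track Bezout coefficients alongside the remainders: start with r₀ = 386 = a·1 + b·0 (s = 1, t = 0) and r₁ = 110 = a·0 + b·1 (s = 0, t = 1); each new remainder r_{k+1} = r_{k-1} − q_k·r_k inherits s_{k+1} = s_{k-1} − q_k·s_k, t_{k+1} = t_{k-1} − q_k·t_k, so r_k = a·s_k + b·t_k at every step:
  q = 3: r = 56, s = 1 − 3·0 = 1, t = 0 − 3·1 = -3  (check: 386·1 + 110·(-3) = 56)
  q = 1: r = 54, s = 0 − 1·1 = -1, t = 1 − 1·(-3) = 4  (check: 386·(-1) + 110·4 = 54)
  q = 1: r = 2, s = 1 − 1·(-1) = 2, t = -3 − 1·4 = -7  (check: 386·2 + 110·(-7) = 2)
The row with r = 2 (the gcd) gives the Bezout coefficients s = 2, t = -7.
Result: 386 · (2) + 110 · (-7) = 2.

gcd(386, 110) = 2; s = 2, t = -7 (check: 386·2 + 110·(-7) = 2).


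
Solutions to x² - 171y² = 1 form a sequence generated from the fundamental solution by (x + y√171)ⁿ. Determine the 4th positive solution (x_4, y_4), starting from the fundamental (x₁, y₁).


Step 1: Find the fundamental solution (x₁, y₁) of x² - 171y² = 1.
  Expand √171 as a continued fraction. a₀ = ⌊√171⌋ = 13; iterate m_{k+1} = d_k·a_k − m_k, d_{k+1} = (171 − m_{k+1}²)/d_k, a_{k+1} = ⌊(a₀ + m_{k+1})/d_{k+1}⌋ (starting m₀ = 0, d₀ = 1), with convergents p_k = a_k·p_{k-1} + p_{k-2}, q_k = a_k·q_{k-1} + q_{k-2} (p₋₁ = 1, q₋₁ = 0):
  k = 0: a₀ = 13; p₀/q₀ = 13/1; p₀² − 171·q₀² = 169 − 171 = -2.
  k = 1: m = 13, d = 2, a = ⌊(13 + 13)/2⌋ = 13; p/q = (13·13 + 1)/(13·1 + 0) = 170/13; p² − 171·q² = 28900 − 28899 = 1.
  The first convergent with p² − 171·q² = 1 gives the fundamental solution (x₁, y₁) = (170, 13).
Step 2: Apply the recurrence (x_{n+1}, y_{n+1}) = (x₁x_n + 171y₁y_n, x₁y_n + y₁x_n) repeatedly.
  From (x_1, y_1) = (170, 13): x_2 = 170·170 + 171·13·13 = 57799; y_2 = 170·13 + 13·170 = 4420.
  From (x_2, y_2) = (57799, 4420): x_3 = 170·57799 + 171·13·4420 = 19651490; y_3 = 170·4420 + 13·57799 = 1502787.
  From (x_3, y_3) = (19651490, 1502787): x_4 = 170·19651490 + 171·13·1502787 = 6681448801; y_4 = 170·1502787 + 13·19651490 = 510943160.
Step 3: Verify x_4² - 171·y_4² = 44641758080384337601 - 44641758080384337600 = 1 (should be 1). ✓

(x_1, y_1) = (170, 13); (x_4, y_4) = (6681448801, 510943160).


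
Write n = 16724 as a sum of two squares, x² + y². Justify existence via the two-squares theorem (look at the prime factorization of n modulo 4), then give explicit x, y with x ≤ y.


Step 1: Factor n = 16724 = 2^2 · 37 · 113.
Step 2: Check the mod-4 condition on each prime factor: 2 = 2 (special); 37 ≡ 1 (mod 4), exponent 1; 113 ≡ 1 (mod 4), exponent 1.
All primes ≡ 3 (mod 4) appear to even exponent (or don't appear), so by the two-squares theorem n IS expressible as a sum of two squares.
Step 3: Build a representation. Group n = k² · m with k = 2 and m = 37 · 113 = 4181 (a product of primes ≡ 1 (mod 4)); a representation of m scales to one of n via (k·x)² + (k·y)² = k²(x² + y²). Each prime p ≡ 1 (mod 4) is itself a sum of two squares; find a² by testing p − a² for a perfect square:
  37: 37 − 1² = 36 = 6² ⇒ 37 = 1² + 6².
  113: 113 − 1² = 112, 113 − 2² = 109, 113 − 3² = 104, 113 − 4² = 97, 113 − 5² = 88, 113 − 6² = 77, 113 − 7² = 64 = 8² ⇒ 113 = 7² + 8².
  Combine using the Brahmagupta–Fibonacci identity (a² + b²)(c² + d²) = (ac − bd)² + (ad + bc)² = (ac + bd)² + (ad − bc)²:
  37 · 113 = 4181: from (1² + 6²)(7² + 8²), take (1·7 − 6·8, 1·8 + 6·7) = (7 − 48, 8 + 42) = (-41, 50); dropping signs (only squares matter) gives (41, 50); check 41² + 50² = 1681 + 2500 = 4181 ✓.
  Scale by k = 2: (2·41, 2·50) = (82, 100).
Step 4: Order so x ≤ y and verify: 82² + 100² = 6724 + 10000 = 16724 = n. ✓

n = 16724 = 82² + 100² (one valid representation with x ≤ y).


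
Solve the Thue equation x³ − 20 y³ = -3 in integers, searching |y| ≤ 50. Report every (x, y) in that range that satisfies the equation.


The equation is x³ - 20y³ = -3. For fixed y, x³ = 20·y³ − 3, so a solution requires the RHS to be a perfect cube.
Strategy: iterate y from -50 to 50, compute RHS = 20·y³ − 3, and check whether it is a (positive or negative) perfect cube.
Check small values of y:
  y = 0: RHS = -3 is not a perfect cube.
  y = 1: RHS = 17 is not a perfect cube.
  y = -1: RHS = -23 is not a perfect cube.
  y = 2: RHS = 157 is not a perfect cube.
  y = -2: RHS = -163 is not a perfect cube.
  y = 3: RHS = 537 is not a perfect cube.
  y = -3: RHS = -543 is not a perfect cube.
Continuing the search up to |y| = 50 finds no solutions either.
No (x, y) in the scanned range satisfies the equation.

No integer solutions with |y| ≤ 50.


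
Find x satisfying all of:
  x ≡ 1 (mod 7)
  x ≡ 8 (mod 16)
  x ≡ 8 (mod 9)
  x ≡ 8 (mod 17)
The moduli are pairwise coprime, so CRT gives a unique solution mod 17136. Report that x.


Product of moduli M = 7 · 16 · 9 · 17 = 17136.
Merge one congruence at a time:
  Start: x ≡ 1 (mod 7).
  Combine with x ≡ 8 (mod 16); new modulus lcm = 112.
    Write x = 1 + 7·t and substitute into x ≡ 8 (mod 16): 7·t ≡ 8 − 1 = 7 (mod 16).
    The inverse of 7 mod 16 is 7 (since 7·7 = 49 = 3·16 + 1), so t ≡ 7·7 = 49 ≡ 1 (mod 16).
    Then x = 1 + 7·1 = 8, valid modulo lcm(7, 16) = 112: x ≡ 8 (mod 112).
  Combine with x ≡ 8 (mod 9); new modulus lcm = 1008.
    Write x = 8 + 112·t and substitute into x ≡ 8 (mod 9): 112·t ≡ 8 − 8 = 0 (mod 9).
    Reduce coefficients mod 9: 4·t ≡ 0 (mod 9).
    The inverse of 4 mod 9 is 7 (since 4·7 = 28 = 3·9 + 1), so t ≡ 7·0 = 0 ≡ 0 (mod 9).
    Then x = 8 + 112·0 = 8, valid modulo lcm(112, 9) = 1008: x ≡ 8 (mod 1008).
  Combine with x ≡ 8 (mod 17); new modulus lcm = 17136.
    Write x = 8 + 1008·t and substitute into x ≡ 8 (mod 17): 1008·t ≡ 8 − 8 = 0 (mod 17).
    Reduce coefficients mod 17: 5·t ≡ 0 (mod 17).
    The inverse of 5 mod 17 is 7 (since 5·7 = 35 = 2·17 + 1), so t ≡ 7·0 = 0 ≡ 0 (mod 17).
    Then x = 8 + 1008·0 = 8, valid modulo lcm(1008, 17) = 17136: x ≡ 8 (mod 17136).
Verify against each original: 8 mod 7 = 1, 8 mod 16 = 8, 8 mod 9 = 8, 8 mod 17 = 8.

x ≡ 8 (mod 17136).


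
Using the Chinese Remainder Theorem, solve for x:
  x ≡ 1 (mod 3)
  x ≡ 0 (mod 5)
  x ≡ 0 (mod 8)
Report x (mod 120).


Moduli 3, 5, 8 are pairwise coprime; by CRT there is a unique solution modulo M = 3 · 5 · 8 = 120.
Solve pairwise, accumulating the modulus:
  Start with x ≡ 1 (mod 3).
  Combine with x ≡ 0 (mod 5): since gcd(3, 5) = 1, we get a unique residue mod 15.
    Write x = 1 + 3·t and substitute into x ≡ 0 (mod 5): 3·t ≡ 0 − 1 = -1 (mod 5).
    Reduce coefficients mod 5: 3·t ≡ 4 (mod 5).
    The inverse of 3 mod 5 is 2 (since 3·2 = 6 = 1·5 + 1), so t ≡ 2·4 = 8 ≡ 3 (mod 5).
    Then x = 1 + 3·3 = 10, valid modulo lcm(3, 5) = 15: x ≡ 10 (mod 15).
  Combine with x ≡ 0 (mod 8): since gcd(15, 8) = 1, we get a unique residue mod 120.
    Write x = 10 + 15·t and substitute into x ≡ 0 (mod 8): 15·t ≡ 0 − 10 = -10 (mod 8).
    Reduce coefficients mod 8: 7·t ≡ 6 (mod 8).
    The inverse of 7 mod 8 is 7 (since 7·7 = 49 = 6·8 + 1), so t ≡ 7·6 = 42 ≡ 2 (mod 8).
    Then x = 10 + 15·2 = 40, valid modulo lcm(15, 8) = 120: x ≡ 40 (mod 120).
Verify: 40 mod 3 = 1 ✓, 40 mod 5 = 0 ✓, 40 mod 8 = 0 ✓.

x ≡ 40 (mod 120).


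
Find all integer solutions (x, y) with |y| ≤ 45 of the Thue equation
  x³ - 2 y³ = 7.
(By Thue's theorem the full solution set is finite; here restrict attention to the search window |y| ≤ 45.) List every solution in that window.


The equation is x³ - 2y³ = 7. For fixed y, x³ = 2·y³ + 7, so a solution requires the RHS to be a perfect cube.
Strategy: iterate y from -45 to 45, compute RHS = 2·y³ + 7, and check whether it is a (positive or negative) perfect cube.
Check small values of y:
  y = 0: RHS = 7 is not a perfect cube.
  y = 1: RHS = 9 is not a perfect cube.
  y = -1: RHS = 5 is not a perfect cube.
  y = 2: RHS = 23 is not a perfect cube.
  y = -2: RHS = -9 is not a perfect cube.
  y = 3: RHS = 61 is not a perfect cube.
  y = -3: RHS = -47 is not a perfect cube.
Continuing the search up to |y| = 45 finds no solutions either.
No (x, y) in the scanned range satisfies the equation.

No integer solutions with |y| ≤ 45.


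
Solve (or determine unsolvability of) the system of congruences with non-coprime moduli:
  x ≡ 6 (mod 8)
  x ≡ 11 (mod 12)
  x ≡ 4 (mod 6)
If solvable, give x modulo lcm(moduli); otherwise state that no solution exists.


Moduli 8, 12, 6 are not pairwise coprime, so CRT works modulo lcm(m_i) when all pairwise compatibility conditions hold.
Pairwise compatibility: gcd(m_i, m_j) must divide a_i - a_j for every pair.
Merge one congruence at a time:
  Start: x ≡ 6 (mod 8).
  Combine with x ≡ 11 (mod 12): gcd(8, 12) = 4, and 11 - 6 = 5 is NOT divisible by 4.
    ⇒ system is inconsistent (no integer solution).

No solution (the system is inconsistent).


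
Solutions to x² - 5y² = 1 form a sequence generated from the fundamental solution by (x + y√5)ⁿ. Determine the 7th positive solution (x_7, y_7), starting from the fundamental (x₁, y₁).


Step 1: Find the fundamental solution (x₁, y₁) of x² - 5y² = 1.
  Expand √5 as a continued fraction. a₀ = ⌊√5⌋ = 2; iterate m_{k+1} = d_k·a_k − m_k, d_{k+1} = (5 − m_{k+1}²)/d_k, a_{k+1} = ⌊(a₀ + m_{k+1})/d_{k+1}⌋ (starting m₀ = 0, d₀ = 1), with convergents p_k = a_k·p_{k-1} + p_{k-2}, q_k = a_k·q_{k-1} + q_{k-2} (p₋₁ = 1, q₋₁ = 0):
  k = 0: a₀ = 2; p₀/q₀ = 2/1; p₀² − 5·q₀² = 4 − 5 = -1.
  k = 1: m = 2, d = 1, a = ⌊(2 + 2)/1⌋ = 4; p/q = (4·2 + 1)/(4·1 + 0) = 9/4; p² − 5·q² = 81 − 80 = 1.
  The first convergent with p² − 5·q² = 1 gives the fundamental solution (x₁, y₁) = (9, 4).
Step 2: Apply the recurrence (x_{n+1}, y_{n+1}) = (x₁x_n + 5y₁y_n, x₁y_n + y₁x_n) repeatedly.
  From (x_1, y_1) = (9, 4): x_2 = 9·9 + 5·4·4 = 161; y_2 = 9·4 + 4·9 = 72.
  From (x_2, y_2) = (161, 72): x_3 = 9·161 + 5·4·72 = 2889; y_3 = 9·72 + 4·161 = 1292.
  From (x_3, y_3) = (2889, 1292): x_4 = 9·2889 + 5·4·1292 = 51841; y_4 = 9·1292 + 4·2889 = 23184.
  From (x_4, y_4) = (51841, 23184): x_5 = 9·51841 + 5·4·23184 = 930249; y_5 = 9·23184 + 4·51841 = 416020.
  From (x_5, y_5) = (930249, 416020): x_6 = 9·930249 + 5·4·416020 = 16692641; y_6 = 9·416020 + 4·930249 = 7465176.
  From (x_6, y_6) = (16692641, 7465176): x_7 = 9·16692641 + 5·4·7465176 = 299537289; y_7 = 9·7465176 + 4·16692641 = 133957148.
Step 3: Verify x_7² - 5·y_7² = 89722587501469521 - 89722587501469520 = 1 (should be 1). ✓

(x_1, y_1) = (9, 4); (x_7, y_7) = (299537289, 133957148).


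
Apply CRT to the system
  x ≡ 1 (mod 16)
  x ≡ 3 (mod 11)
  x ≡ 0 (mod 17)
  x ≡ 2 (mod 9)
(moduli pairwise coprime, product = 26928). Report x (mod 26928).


Product of moduli M = 16 · 11 · 17 · 9 = 26928.
Merge one congruence at a time:
  Start: x ≡ 1 (mod 16).
  Combine with x ≡ 3 (mod 11); new modulus lcm = 176.
    Write x = 1 + 16·t and substitute into x ≡ 3 (mod 11): 16·t ≡ 3 − 1 = 2 (mod 11).
    Reduce coefficients mod 11: 5·t ≡ 2 (mod 11).
    The inverse of 5 mod 11 is 9 (since 5·9 = 45 = 4·11 + 1), so t ≡ 9·2 = 18 ≡ 7 (mod 11).
    Then x = 1 + 16·7 = 113, valid modulo lcm(16, 11) = 176: x ≡ 113 (mod 176).
  Combine with x ≡ 0 (mod 17); new modulus lcm = 2992.
    Write x = 113 + 176·t and substitute into x ≡ 0 (mod 17): 176·t ≡ 0 − 113 = -113 (mod 17).
    Reduce coefficients mod 17: 6·t ≡ 6 (mod 17).
    The inverse of 6 mod 17 is 3 (since 6·3 = 18 = 1·17 + 1), so t ≡ 3·6 = 18 ≡ 1 (mod 17).
    Then x = 113 + 176·1 = 289, valid modulo lcm(176, 17) = 2992: x ≡ 289 (mod 2992).
  Combine with x ≡ 2 (mod 9); new modulus lcm = 26928.
    Write x = 289 + 2992·t and substitute into x ≡ 2 (mod 9): 2992·t ≡ 2 − 289 = -287 (mod 9).
    Reduce coefficients mod 9: 4·t ≡ 1 (mod 9).
    The inverse of 4 mod 9 is 7 (since 4·7 = 28 = 3·9 + 1), so t ≡ 7·1 = 7 ≡ 7 (mod 9).
    Then x = 289 + 2992·7 = 21233, valid modulo lcm(2992, 9) = 26928: x ≡ 21233 (mod 26928).
Verify against each original: 21233 mod 16 = 1, 21233 mod 11 = 3, 21233 mod 17 = 0, 21233 mod 9 = 2.

x ≡ 21233 (mod 26928).


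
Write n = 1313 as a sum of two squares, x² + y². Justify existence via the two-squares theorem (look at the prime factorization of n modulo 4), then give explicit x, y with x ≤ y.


Step 1: Factor n = 1313 = 13 · 101.
Step 2: Check the mod-4 condition on each prime factor: 13 ≡ 1 (mod 4), exponent 1; 101 ≡ 1 (mod 4), exponent 1.
All primes ≡ 3 (mod 4) appear to even exponent (or don't appear), so by the two-squares theorem n IS expressible as a sum of two squares.
Step 3: Build a representation. Here n = 13 · 101 is a product of primes ≡ 1 (mod 4). Each prime p ≡ 1 (mod 4) is itself a sum of two squares; find a² by testing p − a² for a perfect square:
  13: 13 − 1² = 12, 13 − 2² = 9 = 3² ⇒ 13 = 2² + 3².
  101: 101 − 1² = 100 = 10² ⇒ 101 = 1² + 10².
  Combine using the Brahmagupta–Fibonacci identity (a² + b²)(c² + d²) = (ac − bd)² + (ad + bc)² = (ac + bd)² + (ad − bc)²:
  13 · 101 = 1313: from (2² + 3²)(1² + 10²), take (2·1 − 3·10, 2·10 + 3·1) = (2 − 30, 20 + 3) = (-28, 23); dropping signs (only squares matter) gives (28, 23); check 28² + 23² = 784 + 529 = 1313 ✓.
Step 4: Order so x ≤ y and verify: 23² + 28² = 529 + 784 = 1313 = n. ✓

n = 1313 = 23² + 28² (one valid representation with x ≤ y).


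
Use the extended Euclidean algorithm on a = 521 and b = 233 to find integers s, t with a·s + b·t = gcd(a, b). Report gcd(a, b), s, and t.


Euclidean algorithm on (521, 233) — divide until remainder is 0:
  521 = 2 · 233 + 55
  233 = 4 · 55 + 13
  55 = 4 · 13 + 3
  13 = 4 · 3 + 1
  3 = 3 · 1 + 0
gcd(521, 233) = 1.
Track Bezout coefficients alongside the remainders: start with r₀ = 521 = a·1 + b·0 (s = 1, t = 0) and r₁ = 233 = a·0 + b·1 (s = 0, t = 1); each new remainder r_{k+1} = r_{k-1} − q_k·r_k inherits s_{k+1} = s_{k-1} − q_k·s_k, t_{k+1} = t_{k-1} − q_k·t_k, so r_k = a·s_k + b·t_k at every step:
  q = 2: r = 55, s = 1 − 2·0 = 1, t = 0 − 2·1 = -2  (check: 521·1 + 233·(-2) = 55)
  q = 4: r = 13, s = 0 − 4·1 = -4, t = 1 − 4·(-2) = 9  (check: 521·(-4) + 233·9 = 13)
  q = 4: r = 3, s = 1 − 4·(-4) = 17, t = -2 − 4·9 = -38  (check: 521·17 + 233·(-38) = 3)
  q = 4: r = 1, s = -4 − 4·17 = -72, t = 9 − 4·(-38) = 161  (check: 521·(-72) + 233·161 = 1)
The row with r = 1 (the gcd) gives the Bezout coefficients s = -72, t = 161.
Result: 521 · (-72) + 233 · (161) = 1.

gcd(521, 233) = 1; s = -72, t = 161 (check: 521·(-72) + 233·161 = 1).


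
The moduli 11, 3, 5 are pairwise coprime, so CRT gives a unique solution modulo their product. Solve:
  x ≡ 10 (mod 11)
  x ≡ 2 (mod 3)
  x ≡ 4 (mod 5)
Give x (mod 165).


Moduli 11, 3, 5 are pairwise coprime; by CRT there is a unique solution modulo M = 11 · 3 · 5 = 165.
Solve pairwise, accumulating the modulus:
  Start with x ≡ 10 (mod 11).
  Combine with x ≡ 2 (mod 3): since gcd(11, 3) = 1, we get a unique residue mod 33.
    Write x = 10 + 11·t and substitute into x ≡ 2 (mod 3): 11·t ≡ 2 − 10 = -8 (mod 3).
    Reduce coefficients mod 3: 2·t ≡ 1 (mod 3).
    The inverse of 2 mod 3 is 2 (since 2·2 = 4 = 1·3 + 1), so t ≡ 2·1 = 2 ≡ 2 (mod 3).
    Then x = 10 + 11·2 = 32, valid modulo lcm(11, 3) = 33: x ≡ 32 (mod 33).
  Combine with x ≡ 4 (mod 5): since gcd(33, 5) = 1, we get a unique residue mod 165.
    Write x = 32 + 33·t and substitute into x ≡ 4 (mod 5): 33·t ≡ 4 − 32 = -28 (mod 5).
    Reduce coefficients mod 5: 3·t ≡ 2 (mod 5).
    The inverse of 3 mod 5 is 2 (since 3·2 = 6 = 1·5 + 1), so t ≡ 2·2 = 4 ≡ 4 (mod 5).
    Then x = 32 + 33·4 = 164, valid modulo lcm(33, 5) = 165: x ≡ 164 (mod 165).
Verify: 164 mod 11 = 10 ✓, 164 mod 3 = 2 ✓, 164 mod 5 = 4 ✓.

x ≡ 164 (mod 165).


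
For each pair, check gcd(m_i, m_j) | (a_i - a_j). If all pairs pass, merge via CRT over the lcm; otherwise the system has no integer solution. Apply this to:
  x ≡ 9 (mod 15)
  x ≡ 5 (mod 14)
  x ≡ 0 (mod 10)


Moduli 15, 14, 10 are not pairwise coprime, so CRT works modulo lcm(m_i) when all pairwise compatibility conditions hold.
Pairwise compatibility: gcd(m_i, m_j) must divide a_i - a_j for every pair.
Merge one congruence at a time:
  Start: x ≡ 9 (mod 15).
  Combine with x ≡ 5 (mod 14): gcd(15, 14) = 1; 5 - 9 = -4, which IS divisible by 1, so compatible.
    Write x = 9 + 15·t and substitute into x ≡ 5 (mod 14): 15·t ≡ 5 − 9 = -4 (mod 14).
    Reduce coefficients mod 14: 1·t ≡ 10 (mod 14).
    So t ≡ 10 (mod 14).
    Then x = 9 + 15·10 = 159, valid modulo lcm(15, 14) = 210: x ≡ 159 (mod 210).
  Combine with x ≡ 0 (mod 10): gcd(210, 10) = 10, and 0 - 159 = -159 is NOT divisible by 10.
    ⇒ system is inconsistent (no integer solution).

No solution (the system is inconsistent).


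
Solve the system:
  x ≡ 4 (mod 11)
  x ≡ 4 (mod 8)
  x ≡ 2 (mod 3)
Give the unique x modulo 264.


Moduli 11, 8, 3 are pairwise coprime; by CRT there is a unique solution modulo M = 11 · 8 · 3 = 264.
Solve pairwise, accumulating the modulus:
  Start with x ≡ 4 (mod 11).
  Combine with x ≡ 4 (mod 8): since gcd(11, 8) = 1, we get a unique residue mod 88.
    Write x = 4 + 11·t and substitute into x ≡ 4 (mod 8): 11·t ≡ 4 − 4 = 0 (mod 8).
    Reduce coefficients mod 8: 3·t ≡ 0 (mod 8).
    The inverse of 3 mod 8 is 3 (since 3·3 = 9 = 1·8 + 1), so t ≡ 3·0 = 0 ≡ 0 (mod 8).
    Then x = 4 + 11·0 = 4, valid modulo lcm(11, 8) = 88: x ≡ 4 (mod 88).
  Combine with x ≡ 2 (mod 3): since gcd(88, 3) = 1, we get a unique residue mod 264.
    Write x = 4 + 88·t and substitute into x ≡ 2 (mod 3): 88·t ≡ 2 − 4 = -2 (mod 3).
    Reduce coefficients mod 3: 1·t ≡ 1 (mod 3).
    So t ≡ 1 (mod 3).
    Then x = 4 + 88·1 = 92, valid modulo lcm(88, 3) = 264: x ≡ 92 (mod 264).
Verify: 92 mod 11 = 4 ✓, 92 mod 8 = 4 ✓, 92 mod 3 = 2 ✓.

x ≡ 92 (mod 264).


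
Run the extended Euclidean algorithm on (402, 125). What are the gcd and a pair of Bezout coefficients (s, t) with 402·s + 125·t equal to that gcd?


Euclidean algorithm on (402, 125) — divide until remainder is 0:
  402 = 3 · 125 + 27
  125 = 4 · 27 + 17
  27 = 1 · 17 + 10
  17 = 1 · 10 + 7
  10 = 1 · 7 + 3
  7 = 2 · 3 + 1
  3 = 3 · 1 + 0
gcd(402, 125) = 1.
Track Bezout coefficients alongside the remainders: start with r₀ = 402 = a·1 + b·0 (s = 1, t = 0) and r₁ = 125 = a·0 + b·1 (s = 0, t = 1); each new remainder r_{k+1} = r_{k-1} − q_k·r_k inherits s_{k+1} = s_{k-1} − q_k·s_k, t_{k+1} = t_{k-1} − q_k·t_k, so r_k = a·s_k + b·t_k at every step:
  q = 3: r = 27, s = 1 − 3·0 = 1, t = 0 − 3·1 = -3  (check: 402·1 + 125·(-3) = 27)
  q = 4: r = 17, s = 0 − 4·1 = -4, t = 1 − 4·(-3) = 13  (check: 402·(-4) + 125·13 = 17)
  q = 1: r = 10, s = 1 − 1·(-4) = 5, t = -3 − 1·13 = -16  (check: 402·5 + 125·(-16) = 10)
  q = 1: r = 7, s = -4 − 1·5 = -9, t = 13 − 1·(-16) = 29  (check: 402·(-9) + 125·29 = 7)
  q = 1: r = 3, s = 5 − 1·(-9) = 14, t = -16 − 1·29 = -45  (check: 402·14 + 125·(-45) = 3)
  q = 2: r = 1, s = -9 − 2·14 = -37, t = 29 − 2·(-45) = 119  (check: 402·(-37) + 125·119 = 1)
The row with r = 1 (the gcd) gives the Bezout coefficients s = -37, t = 119.
Result: 402 · (-37) + 125 · (119) = 1.

gcd(402, 125) = 1; s = -37, t = 119 (check: 402·(-37) + 125·119 = 1).


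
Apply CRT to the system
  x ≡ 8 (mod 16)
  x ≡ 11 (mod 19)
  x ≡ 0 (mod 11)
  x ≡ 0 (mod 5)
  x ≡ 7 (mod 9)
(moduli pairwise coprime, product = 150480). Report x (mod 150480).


Product of moduli M = 16 · 19 · 11 · 5 · 9 = 150480.
Merge one congruence at a time:
  Start: x ≡ 8 (mod 16).
  Combine with x ≡ 11 (mod 19); new modulus lcm = 304.
    Write x = 8 + 16·t and substitute into x ≡ 11 (mod 19): 16·t ≡ 11 − 8 = 3 (mod 19).
    The inverse of 16 mod 19 is 6 (since 16·6 = 96 = 5·19 + 1), so t ≡ 6·3 = 18 ≡ 18 (mod 19).
    Then x = 8 + 16·18 = 296, valid modulo lcm(16, 19) = 304: x ≡ 296 (mod 304).
  Combine with x ≡ 0 (mod 11); new modulus lcm = 3344.
    Write x = 296 + 304·t and substitute into x ≡ 0 (mod 11): 304·t ≡ 0 − 296 = -296 (mod 11).
    Reduce coefficients mod 11: 7·t ≡ 1 (mod 11).
    The inverse of 7 mod 11 is 8 (since 7·8 = 56 = 5·11 + 1), so t ≡ 8·1 = 8 ≡ 8 (mod 11).
    Then x = 296 + 304·8 = 2728, valid modulo lcm(304, 11) = 3344: x ≡ 2728 (mod 3344).
  Combine with x ≡ 0 (mod 5); new modulus lcm = 16720.
    Write x = 2728 + 3344·t and substitute into x ≡ 0 (mod 5): 3344·t ≡ 0 − 2728 = -2728 (mod 5).
    Reduce coefficients mod 5: 4·t ≡ 2 (mod 5).
    The inverse of 4 mod 5 is 4 (since 4·4 = 16 = 3·5 + 1), so t ≡ 4·2 = 8 ≡ 3 (mod 5).
    Then x = 2728 + 3344·3 = 12760, valid modulo lcm(3344, 5) = 16720: x ≡ 12760 (mod 16720).
  Combine with x ≡ 7 (mod 9); new modulus lcm = 150480.
    Write x = 12760 + 16720·t and substitute into x ≡ 7 (mod 9): 16720·t ≡ 7 − 12760 = -12753 (mod 9).
    Reduce coefficients mod 9: 7·t ≡ 0 (mod 9).
    The inverse of 7 mod 9 is 4 (since 7·4 = 28 = 3·9 + 1), so t ≡ 4·0 = 0 ≡ 0 (mod 9).
    Then x = 12760 + 16720·0 = 12760, valid modulo lcm(16720, 9) = 150480: x ≡ 12760 (mod 150480).
Verify against each original: 12760 mod 16 = 8, 12760 mod 19 = 11, 12760 mod 11 = 0, 12760 mod 5 = 0, 12760 mod 9 = 7.

x ≡ 12760 (mod 150480).


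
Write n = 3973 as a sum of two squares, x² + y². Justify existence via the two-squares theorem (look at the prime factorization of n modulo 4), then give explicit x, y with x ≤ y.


Step 1: Factor n = 3973 = 29 · 137.
Step 2: Check the mod-4 condition on each prime factor: 29 ≡ 1 (mod 4), exponent 1; 137 ≡ 1 (mod 4), exponent 1.
All primes ≡ 3 (mod 4) appear to even exponent (or don't appear), so by the two-squares theorem n IS expressible as a sum of two squares.
Step 3: Build a representation. Here n = 29 · 137 is a product of primes ≡ 1 (mod 4). Each prime p ≡ 1 (mod 4) is itself a sum of two squares; find a² by testing p − a² for a perfect square:
  29: 29 − 1² = 28, 29 − 2² = 25 = 5² ⇒ 29 = 2² + 5².
  137: 137 − 1² = 136, 137 − 2² = 133, 137 − 3² = 128, 137 − 4² = 121 = 11² ⇒ 137 = 4² + 11².
  Combine using the Brahmagupta–Fibonacci identity (a² + b²)(c² + d²) = (ac − bd)² + (ad + bc)² = (ac + bd)² + (ad − bc)²:
  29 · 137 = 3973: from (2² + 5²)(4² + 11²), take (2·4 − 5·11, 2·11 + 5·4) = (8 − 55, 22 + 20) = (-47, 42); dropping signs (only squares matter) gives (47, 42); check 47² + 42² = 2209 + 1764 = 3973 ✓.
Step 4: Order so x ≤ y and verify: 42² + 47² = 1764 + 2209 = 3973 = n. ✓

n = 3973 = 42² + 47² (one valid representation with x ≤ y).


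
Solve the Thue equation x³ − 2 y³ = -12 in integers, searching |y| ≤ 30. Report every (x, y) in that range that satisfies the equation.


The equation is x³ - 2y³ = -12. For fixed y, x³ = 2·y³ − 12, so a solution requires the RHS to be a perfect cube.
Strategy: iterate y from -30 to 30, compute RHS = 2·y³ − 12, and check whether it is a (positive or negative) perfect cube.
Check small values of y:
  y = 0: RHS = -12 is not a perfect cube.
  y = 1: RHS = -10 is not a perfect cube.
  y = -1: RHS = -14 is not a perfect cube.
  y = 2: RHS = 4 is not a perfect cube.
  y = -2: RHS = -28 is not a perfect cube.
  y = 3: RHS = 42 is not a perfect cube.
  y = -3: RHS = -66 is not a perfect cube.
Continuing the search up to |y| = 30 finds no solutions either.
No (x, y) in the scanned range satisfies the equation.

No integer solutions with |y| ≤ 30.


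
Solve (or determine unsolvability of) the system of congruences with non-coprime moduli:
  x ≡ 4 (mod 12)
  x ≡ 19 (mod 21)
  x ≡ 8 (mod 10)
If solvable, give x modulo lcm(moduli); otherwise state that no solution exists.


Moduli 12, 21, 10 are not pairwise coprime, so CRT works modulo lcm(m_i) when all pairwise compatibility conditions hold.
Pairwise compatibility: gcd(m_i, m_j) must divide a_i - a_j for every pair.
Merge one congruence at a time:
  Start: x ≡ 4 (mod 12).
  Combine with x ≡ 19 (mod 21): gcd(12, 21) = 3; 19 - 4 = 15, which IS divisible by 3, so compatible.
    Write x = 4 + 12·t and substitute into x ≡ 19 (mod 21): 12·t ≡ 19 − 4 = 15 (mod 21).
    Divide the congruence (and modulus) by g = 3: 4·t ≡ 5 (mod 7).
    The inverse of 4 mod 7 is 2 (since 4·2 = 8 = 1·7 + 1), so t ≡ 2·5 = 10 ≡ 3 (mod 7).
    Then x = 4 + 12·3 = 40, valid modulo lcm(12, 21) = 84: x ≡ 40 (mod 84).
  Combine with x ≡ 8 (mod 10): gcd(84, 10) = 2; 8 - 40 = -32, which IS divisible by 2, so compatible.
    Write x = 40 + 84·t and substitute into x ≡ 8 (mod 10): 84·t ≡ 8 − 40 = -32 (mod 10).
    Divide the congruence (and modulus) by g = 2: 42·t ≡ -16 (mod 5).
    Reduce coefficients mod 5: 2·t ≡ 4 (mod 5).
    The inverse of 2 mod 5 is 3 (since 2·3 = 6 = 1·5 + 1), so t ≡ 3·4 = 12 ≡ 2 (mod 5).
    Then x = 40 + 84·2 = 208, valid modulo lcm(84, 10) = 420: x ≡ 208 (mod 420).
Verify: 208 mod 12 = 4, 208 mod 21 = 19, 208 mod 10 = 8.

x ≡ 208 (mod 420).


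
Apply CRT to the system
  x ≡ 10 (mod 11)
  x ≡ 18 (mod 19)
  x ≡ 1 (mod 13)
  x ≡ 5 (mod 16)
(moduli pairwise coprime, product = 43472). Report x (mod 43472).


Product of moduli M = 11 · 19 · 13 · 16 = 43472.
Merge one congruence at a time:
  Start: x ≡ 10 (mod 11).
  Combine with x ≡ 18 (mod 19); new modulus lcm = 209.
    Write x = 10 + 11·t and substitute into x ≡ 18 (mod 19): 11·t ≡ 18 − 10 = 8 (mod 19).
    The inverse of 11 mod 19 is 7 (since 11·7 = 77 = 4·19 + 1), so t ≡ 7·8 = 56 ≡ 18 (mod 19).
    Then x = 10 + 11·18 = 208, valid modulo lcm(11, 19) = 209: x ≡ 208 (mod 209).
  Combine with x ≡ 1 (mod 13); new modulus lcm = 2717.
    Write x = 208 + 209·t and substitute into x ≡ 1 (mod 13): 209·t ≡ 1 − 208 = -207 (mod 13).
    Reduce coefficients mod 13: 1·t ≡ 1 (mod 13).
    So t ≡ 1 (mod 13).
    Then x = 208 + 209·1 = 417, valid modulo lcm(209, 13) = 2717: x ≡ 417 (mod 2717).
  Combine with x ≡ 5 (mod 16); new modulus lcm = 43472.
    Write x = 417 + 2717·t and substitute into x ≡ 5 (mod 16): 2717·t ≡ 5 − 417 = -412 (mod 16).
    Reduce coefficients mod 16: 13·t ≡ 4 (mod 16).
    The inverse of 13 mod 16 is 5 (since 13·5 = 65 = 4·16 + 1), so t ≡ 5·4 = 20 ≡ 4 (mod 16).
    Then x = 417 + 2717·4 = 11285, valid modulo lcm(2717, 16) = 43472: x ≡ 11285 (mod 43472).
Verify against each original: 11285 mod 11 = 10, 11285 mod 19 = 18, 11285 mod 13 = 1, 11285 mod 16 = 5.

x ≡ 11285 (mod 43472).


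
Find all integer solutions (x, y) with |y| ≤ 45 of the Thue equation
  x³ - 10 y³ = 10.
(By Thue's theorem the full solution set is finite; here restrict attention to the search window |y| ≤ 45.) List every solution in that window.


The equation is x³ - 10y³ = 10. For fixed y, x³ = 10·y³ + 10, so a solution requires the RHS to be a perfect cube.
Strategy: iterate y from -45 to 45, compute RHS = 10·y³ + 10, and check whether it is a (positive or negative) perfect cube.
Check small values of y:
  y = 0: RHS = 10 is not a perfect cube.
  y = 1: RHS = 20 is not a perfect cube.
  y = -1: RHS = 0 = (0)³ ⇒ x = 0 works.
  y = 2: RHS = 90 is not a perfect cube.
  y = -2: RHS = -70 is not a perfect cube.
  y = 3: RHS = 280 is not a perfect cube.
  y = -3: RHS = -260 is not a perfect cube.
Continuing the search up to |y| = 45 finds no further solutions beyond those listed.
Collected solutions: (0, -1).

Solutions (with |y| ≤ 45): (0, -1).


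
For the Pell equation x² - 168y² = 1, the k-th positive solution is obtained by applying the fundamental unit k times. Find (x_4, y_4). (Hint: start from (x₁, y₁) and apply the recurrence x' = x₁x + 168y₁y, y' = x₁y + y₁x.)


Step 1: Find the fundamental solution (x₁, y₁) of x² - 168y² = 1.
  Expand √168 as a continued fraction. a₀ = ⌊√168⌋ = 12; iterate m_{k+1} = d_k·a_k − m_k, d_{k+1} = (168 − m_{k+1}²)/d_k, a_{k+1} = ⌊(a₀ + m_{k+1})/d_{k+1}⌋ (starting m₀ = 0, d₀ = 1), with convergents p_k = a_k·p_{k-1} + p_{k-2}, q_k = a_k·q_{k-1} + q_{k-2} (p₋₁ = 1, q₋₁ = 0):
  k = 0: a₀ = 12; p₀/q₀ = 12/1; p₀² − 168·q₀² = 144 − 168 = -24.
  k = 1: m = 12, d = 24, a = ⌊(12 + 12)/24⌋ = 1; p/q = (1·12 + 1)/(1·1 + 0) = 13/1; p² − 168·q² = 169 − 168 = 1.
  The first convergent with p² − 168·q² = 1 gives the fundamental solution (x₁, y₁) = (13, 1).
Step 2: Apply the recurrence (x_{n+1}, y_{n+1}) = (x₁x_n + 168y₁y_n, x₁y_n + y₁x_n) repeatedly.
  From (x_1, y_1) = (13, 1): x_2 = 13·13 + 168·1·1 = 337; y_2 = 13·1 + 1·13 = 26.
  From (x_2, y_2) = (337, 26): x_3 = 13·337 + 168·1·26 = 8749; y_3 = 13·26 + 1·337 = 675.
  From (x_3, y_3) = (8749, 675): x_4 = 13·8749 + 168·1·675 = 227137; y_4 = 13·675 + 1·8749 = 17524.
Step 3: Verify x_4² - 168·y_4² = 51591216769 - 51591216768 = 1 (should be 1). ✓

(x_1, y_1) = (13, 1); (x_4, y_4) = (227137, 17524).


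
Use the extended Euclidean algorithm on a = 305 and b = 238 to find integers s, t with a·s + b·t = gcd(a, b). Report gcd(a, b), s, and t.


Euclidean algorithm on (305, 238) — divide until remainder is 0:
  305 = 1 · 238 + 67
  238 = 3 · 67 + 37
  67 = 1 · 37 + 30
  37 = 1 · 30 + 7
  30 = 4 · 7 + 2
  7 = 3 · 2 + 1
  2 = 2 · 1 + 0
gcd(305, 238) = 1.
Track Bezout coefficients alongside the remainders: start with r₀ = 305 = a·1 + b·0 (s = 1, t = 0) and r₁ = 238 = a·0 + b·1 (s = 0, t = 1); each new remainder r_{k+1} = r_{k-1} − q_k·r_k inherits s_{k+1} = s_{k-1} − q_k·s_k, t_{k+1} = t_{k-1} − q_k·t_k, so r_k = a·s_k + b·t_k at every step:
  q = 1: r = 67, s = 1 − 1·0 = 1, t = 0 − 1·1 = -1  (check: 305·1 + 238·(-1) = 67)
  q = 3: r = 37, s = 0 − 3·1 = -3, t = 1 − 3·(-1) = 4  (check: 305·(-3) + 238·4 = 37)
  q = 1: r = 30, s = 1 − 1·(-3) = 4, t = -1 − 1·4 = -5  (check: 305·4 + 238·(-5) = 30)
  q = 1: r = 7, s = -3 − 1·4 = -7, t = 4 − 1·(-5) = 9  (check: 305·(-7) + 238·9 = 7)
  q = 4: r = 2, s = 4 − 4·(-7) = 32, t = -5 − 4·9 = -41  (check: 305·32 + 238·(-41) = 2)
  q = 3: r = 1, s = -7 − 3·32 = -103, t = 9 − 3·(-41) = 132  (check: 305·(-103) + 238·132 = 1)
The row with r = 1 (the gcd) gives the Bezout coefficients s = -103, t = 132.
Result: 305 · (-103) + 238 · (132) = 1.

gcd(305, 238) = 1; s = -103, t = 132 (check: 305·(-103) + 238·132 = 1).


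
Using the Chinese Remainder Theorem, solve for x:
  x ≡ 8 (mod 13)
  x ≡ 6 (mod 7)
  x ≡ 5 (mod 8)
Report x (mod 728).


Moduli 13, 7, 8 are pairwise coprime; by CRT there is a unique solution modulo M = 13 · 7 · 8 = 728.
Solve pairwise, accumulating the modulus:
  Start with x ≡ 8 (mod 13).
  Combine with x ≡ 6 (mod 7): since gcd(13, 7) = 1, we get a unique residue mod 91.
    Write x = 8 + 13·t and substitute into x ≡ 6 (mod 7): 13·t ≡ 6 − 8 = -2 (mod 7).
    Reduce coefficients mod 7: 6·t ≡ 5 (mod 7).
    The inverse of 6 mod 7 is 6 (since 6·6 = 36 = 5·7 + 1), so t ≡ 6·5 = 30 ≡ 2 (mod 7).
    Then x = 8 + 13·2 = 34, valid modulo lcm(13, 7) = 91: x ≡ 34 (mod 91).
  Combine with x ≡ 5 (mod 8): since gcd(91, 8) = 1, we get a unique residue mod 728.
    Write x = 34 + 91·t and substitute into x ≡ 5 (mod 8): 91·t ≡ 5 − 34 = -29 (mod 8).
    Reduce coefficients mod 8: 3·t ≡ 3 (mod 8).
    The inverse of 3 mod 8 is 3 (since 3·3 = 9 = 1·8 + 1), so t ≡ 3·3 = 9 ≡ 1 (mod 8).
    Then x = 34 + 91·1 = 125, valid modulo lcm(91, 8) = 728: x ≡ 125 (mod 728).
Verify: 125 mod 13 = 8 ✓, 125 mod 7 = 6 ✓, 125 mod 8 = 5 ✓.

x ≡ 125 (mod 728).
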